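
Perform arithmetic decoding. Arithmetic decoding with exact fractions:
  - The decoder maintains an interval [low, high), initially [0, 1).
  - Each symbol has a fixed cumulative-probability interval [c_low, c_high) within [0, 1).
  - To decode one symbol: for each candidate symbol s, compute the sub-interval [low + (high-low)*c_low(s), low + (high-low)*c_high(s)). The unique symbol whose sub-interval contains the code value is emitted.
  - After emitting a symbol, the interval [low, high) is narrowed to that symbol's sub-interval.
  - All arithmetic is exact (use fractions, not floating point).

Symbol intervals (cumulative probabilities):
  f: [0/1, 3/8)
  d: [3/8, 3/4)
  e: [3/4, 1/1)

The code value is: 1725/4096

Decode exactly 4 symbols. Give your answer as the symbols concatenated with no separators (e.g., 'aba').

Answer: dffe

Derivation:
Step 1: interval [0/1, 1/1), width = 1/1 - 0/1 = 1/1
  'f': [0/1 + 1/1*0/1, 0/1 + 1/1*3/8) = [0/1, 3/8)
  'd': [0/1 + 1/1*3/8, 0/1 + 1/1*3/4) = [3/8, 3/4) <- contains code 1725/4096
  'e': [0/1 + 1/1*3/4, 0/1 + 1/1*1/1) = [3/4, 1/1)
  emit 'd', narrow to [3/8, 3/4)
Step 2: interval [3/8, 3/4), width = 3/4 - 3/8 = 3/8
  'f': [3/8 + 3/8*0/1, 3/8 + 3/8*3/8) = [3/8, 33/64) <- contains code 1725/4096
  'd': [3/8 + 3/8*3/8, 3/8 + 3/8*3/4) = [33/64, 21/32)
  'e': [3/8 + 3/8*3/4, 3/8 + 3/8*1/1) = [21/32, 3/4)
  emit 'f', narrow to [3/8, 33/64)
Step 3: interval [3/8, 33/64), width = 33/64 - 3/8 = 9/64
  'f': [3/8 + 9/64*0/1, 3/8 + 9/64*3/8) = [3/8, 219/512) <- contains code 1725/4096
  'd': [3/8 + 9/64*3/8, 3/8 + 9/64*3/4) = [219/512, 123/256)
  'e': [3/8 + 9/64*3/4, 3/8 + 9/64*1/1) = [123/256, 33/64)
  emit 'f', narrow to [3/8, 219/512)
Step 4: interval [3/8, 219/512), width = 219/512 - 3/8 = 27/512
  'f': [3/8 + 27/512*0/1, 3/8 + 27/512*3/8) = [3/8, 1617/4096)
  'd': [3/8 + 27/512*3/8, 3/8 + 27/512*3/4) = [1617/4096, 849/2048)
  'e': [3/8 + 27/512*3/4, 3/8 + 27/512*1/1) = [849/2048, 219/512) <- contains code 1725/4096
  emit 'e', narrow to [849/2048, 219/512)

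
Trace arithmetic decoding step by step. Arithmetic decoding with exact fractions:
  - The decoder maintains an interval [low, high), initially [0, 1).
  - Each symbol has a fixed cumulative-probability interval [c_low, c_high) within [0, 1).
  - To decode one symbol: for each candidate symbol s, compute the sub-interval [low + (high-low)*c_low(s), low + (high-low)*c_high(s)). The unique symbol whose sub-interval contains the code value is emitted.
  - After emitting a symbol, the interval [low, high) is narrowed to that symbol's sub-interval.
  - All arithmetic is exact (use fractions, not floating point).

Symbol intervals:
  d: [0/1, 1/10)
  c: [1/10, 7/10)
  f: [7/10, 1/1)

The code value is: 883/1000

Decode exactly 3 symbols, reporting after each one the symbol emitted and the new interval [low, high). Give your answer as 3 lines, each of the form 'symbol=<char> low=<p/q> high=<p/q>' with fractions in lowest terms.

Step 1: interval [0/1, 1/1), width = 1/1 - 0/1 = 1/1
  'd': [0/1 + 1/1*0/1, 0/1 + 1/1*1/10) = [0/1, 1/10)
  'c': [0/1 + 1/1*1/10, 0/1 + 1/1*7/10) = [1/10, 7/10)
  'f': [0/1 + 1/1*7/10, 0/1 + 1/1*1/1) = [7/10, 1/1) <- contains code 883/1000
  emit 'f', narrow to [7/10, 1/1)
Step 2: interval [7/10, 1/1), width = 1/1 - 7/10 = 3/10
  'd': [7/10 + 3/10*0/1, 7/10 + 3/10*1/10) = [7/10, 73/100)
  'c': [7/10 + 3/10*1/10, 7/10 + 3/10*7/10) = [73/100, 91/100) <- contains code 883/1000
  'f': [7/10 + 3/10*7/10, 7/10 + 3/10*1/1) = [91/100, 1/1)
  emit 'c', narrow to [73/100, 91/100)
Step 3: interval [73/100, 91/100), width = 91/100 - 73/100 = 9/50
  'd': [73/100 + 9/50*0/1, 73/100 + 9/50*1/10) = [73/100, 187/250)
  'c': [73/100 + 9/50*1/10, 73/100 + 9/50*7/10) = [187/250, 107/125)
  'f': [73/100 + 9/50*7/10, 73/100 + 9/50*1/1) = [107/125, 91/100) <- contains code 883/1000
  emit 'f', narrow to [107/125, 91/100)

Answer: symbol=f low=7/10 high=1/1
symbol=c low=73/100 high=91/100
symbol=f low=107/125 high=91/100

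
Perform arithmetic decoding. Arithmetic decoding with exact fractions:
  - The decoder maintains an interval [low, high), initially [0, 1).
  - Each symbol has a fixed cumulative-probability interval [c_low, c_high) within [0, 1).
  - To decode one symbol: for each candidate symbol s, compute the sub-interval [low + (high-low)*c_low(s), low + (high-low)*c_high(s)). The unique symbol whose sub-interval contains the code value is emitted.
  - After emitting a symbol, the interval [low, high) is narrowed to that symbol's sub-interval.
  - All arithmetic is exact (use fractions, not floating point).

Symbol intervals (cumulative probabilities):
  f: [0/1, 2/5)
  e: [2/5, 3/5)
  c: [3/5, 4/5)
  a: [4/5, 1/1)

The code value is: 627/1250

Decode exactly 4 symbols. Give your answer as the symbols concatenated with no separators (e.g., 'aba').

Answer: eeec

Derivation:
Step 1: interval [0/1, 1/1), width = 1/1 - 0/1 = 1/1
  'f': [0/1 + 1/1*0/1, 0/1 + 1/1*2/5) = [0/1, 2/5)
  'e': [0/1 + 1/1*2/5, 0/1 + 1/1*3/5) = [2/5, 3/5) <- contains code 627/1250
  'c': [0/1 + 1/1*3/5, 0/1 + 1/1*4/5) = [3/5, 4/5)
  'a': [0/1 + 1/1*4/5, 0/1 + 1/1*1/1) = [4/5, 1/1)
  emit 'e', narrow to [2/5, 3/5)
Step 2: interval [2/5, 3/5), width = 3/5 - 2/5 = 1/5
  'f': [2/5 + 1/5*0/1, 2/5 + 1/5*2/5) = [2/5, 12/25)
  'e': [2/5 + 1/5*2/5, 2/5 + 1/5*3/5) = [12/25, 13/25) <- contains code 627/1250
  'c': [2/5 + 1/5*3/5, 2/5 + 1/5*4/5) = [13/25, 14/25)
  'a': [2/5 + 1/5*4/5, 2/5 + 1/5*1/1) = [14/25, 3/5)
  emit 'e', narrow to [12/25, 13/25)
Step 3: interval [12/25, 13/25), width = 13/25 - 12/25 = 1/25
  'f': [12/25 + 1/25*0/1, 12/25 + 1/25*2/5) = [12/25, 62/125)
  'e': [12/25 + 1/25*2/5, 12/25 + 1/25*3/5) = [62/125, 63/125) <- contains code 627/1250
  'c': [12/25 + 1/25*3/5, 12/25 + 1/25*4/5) = [63/125, 64/125)
  'a': [12/25 + 1/25*4/5, 12/25 + 1/25*1/1) = [64/125, 13/25)
  emit 'e', narrow to [62/125, 63/125)
Step 4: interval [62/125, 63/125), width = 63/125 - 62/125 = 1/125
  'f': [62/125 + 1/125*0/1, 62/125 + 1/125*2/5) = [62/125, 312/625)
  'e': [62/125 + 1/125*2/5, 62/125 + 1/125*3/5) = [312/625, 313/625)
  'c': [62/125 + 1/125*3/5, 62/125 + 1/125*4/5) = [313/625, 314/625) <- contains code 627/1250
  'a': [62/125 + 1/125*4/5, 62/125 + 1/125*1/1) = [314/625, 63/125)
  emit 'c', narrow to [313/625, 314/625)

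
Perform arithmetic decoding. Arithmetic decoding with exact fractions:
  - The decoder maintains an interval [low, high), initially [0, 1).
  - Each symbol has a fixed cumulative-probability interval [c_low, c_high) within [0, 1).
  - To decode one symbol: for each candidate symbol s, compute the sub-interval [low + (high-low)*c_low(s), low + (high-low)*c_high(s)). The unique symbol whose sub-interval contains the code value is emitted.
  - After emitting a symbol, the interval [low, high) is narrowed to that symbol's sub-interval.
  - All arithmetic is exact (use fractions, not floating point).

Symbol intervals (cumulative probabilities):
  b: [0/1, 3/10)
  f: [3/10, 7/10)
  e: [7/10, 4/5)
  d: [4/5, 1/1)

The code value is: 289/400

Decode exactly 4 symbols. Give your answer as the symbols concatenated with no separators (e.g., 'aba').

Step 1: interval [0/1, 1/1), width = 1/1 - 0/1 = 1/1
  'b': [0/1 + 1/1*0/1, 0/1 + 1/1*3/10) = [0/1, 3/10)
  'f': [0/1 + 1/1*3/10, 0/1 + 1/1*7/10) = [3/10, 7/10)
  'e': [0/1 + 1/1*7/10, 0/1 + 1/1*4/5) = [7/10, 4/5) <- contains code 289/400
  'd': [0/1 + 1/1*4/5, 0/1 + 1/1*1/1) = [4/5, 1/1)
  emit 'e', narrow to [7/10, 4/5)
Step 2: interval [7/10, 4/5), width = 4/5 - 7/10 = 1/10
  'b': [7/10 + 1/10*0/1, 7/10 + 1/10*3/10) = [7/10, 73/100) <- contains code 289/400
  'f': [7/10 + 1/10*3/10, 7/10 + 1/10*7/10) = [73/100, 77/100)
  'e': [7/10 + 1/10*7/10, 7/10 + 1/10*4/5) = [77/100, 39/50)
  'd': [7/10 + 1/10*4/5, 7/10 + 1/10*1/1) = [39/50, 4/5)
  emit 'b', narrow to [7/10, 73/100)
Step 3: interval [7/10, 73/100), width = 73/100 - 7/10 = 3/100
  'b': [7/10 + 3/100*0/1, 7/10 + 3/100*3/10) = [7/10, 709/1000)
  'f': [7/10 + 3/100*3/10, 7/10 + 3/100*7/10) = [709/1000, 721/1000)
  'e': [7/10 + 3/100*7/10, 7/10 + 3/100*4/5) = [721/1000, 181/250) <- contains code 289/400
  'd': [7/10 + 3/100*4/5, 7/10 + 3/100*1/1) = [181/250, 73/100)
  emit 'e', narrow to [721/1000, 181/250)
Step 4: interval [721/1000, 181/250), width = 181/250 - 721/1000 = 3/1000
  'b': [721/1000 + 3/1000*0/1, 721/1000 + 3/1000*3/10) = [721/1000, 7219/10000)
  'f': [721/1000 + 3/1000*3/10, 721/1000 + 3/1000*7/10) = [7219/10000, 7231/10000) <- contains code 289/400
  'e': [721/1000 + 3/1000*7/10, 721/1000 + 3/1000*4/5) = [7231/10000, 3617/5000)
  'd': [721/1000 + 3/1000*4/5, 721/1000 + 3/1000*1/1) = [3617/5000, 181/250)
  emit 'f', narrow to [7219/10000, 7231/10000)

Answer: ebef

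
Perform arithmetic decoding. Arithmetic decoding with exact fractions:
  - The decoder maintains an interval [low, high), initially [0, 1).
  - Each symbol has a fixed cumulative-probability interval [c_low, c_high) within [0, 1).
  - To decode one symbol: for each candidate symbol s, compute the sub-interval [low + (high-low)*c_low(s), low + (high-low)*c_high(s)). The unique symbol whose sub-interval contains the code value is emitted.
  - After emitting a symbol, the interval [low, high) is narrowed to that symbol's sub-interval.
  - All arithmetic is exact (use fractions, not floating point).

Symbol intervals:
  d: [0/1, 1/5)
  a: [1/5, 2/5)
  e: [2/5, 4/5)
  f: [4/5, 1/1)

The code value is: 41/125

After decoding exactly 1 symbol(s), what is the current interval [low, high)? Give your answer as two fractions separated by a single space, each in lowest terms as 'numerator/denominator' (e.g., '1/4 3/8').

Answer: 1/5 2/5

Derivation:
Step 1: interval [0/1, 1/1), width = 1/1 - 0/1 = 1/1
  'd': [0/1 + 1/1*0/1, 0/1 + 1/1*1/5) = [0/1, 1/5)
  'a': [0/1 + 1/1*1/5, 0/1 + 1/1*2/5) = [1/5, 2/5) <- contains code 41/125
  'e': [0/1 + 1/1*2/5, 0/1 + 1/1*4/5) = [2/5, 4/5)
  'f': [0/1 + 1/1*4/5, 0/1 + 1/1*1/1) = [4/5, 1/1)
  emit 'a', narrow to [1/5, 2/5)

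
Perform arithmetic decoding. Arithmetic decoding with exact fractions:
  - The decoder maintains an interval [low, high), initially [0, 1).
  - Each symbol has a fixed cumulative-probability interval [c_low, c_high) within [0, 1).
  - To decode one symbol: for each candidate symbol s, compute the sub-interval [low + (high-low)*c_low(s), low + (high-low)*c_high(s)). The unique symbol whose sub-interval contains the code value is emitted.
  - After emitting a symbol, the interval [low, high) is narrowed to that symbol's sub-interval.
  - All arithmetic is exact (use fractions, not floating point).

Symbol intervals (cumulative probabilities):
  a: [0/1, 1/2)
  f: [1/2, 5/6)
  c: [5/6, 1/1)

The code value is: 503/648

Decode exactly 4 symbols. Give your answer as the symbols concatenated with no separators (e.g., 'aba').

Answer: ffcc

Derivation:
Step 1: interval [0/1, 1/1), width = 1/1 - 0/1 = 1/1
  'a': [0/1 + 1/1*0/1, 0/1 + 1/1*1/2) = [0/1, 1/2)
  'f': [0/1 + 1/1*1/2, 0/1 + 1/1*5/6) = [1/2, 5/6) <- contains code 503/648
  'c': [0/1 + 1/1*5/6, 0/1 + 1/1*1/1) = [5/6, 1/1)
  emit 'f', narrow to [1/2, 5/6)
Step 2: interval [1/2, 5/6), width = 5/6 - 1/2 = 1/3
  'a': [1/2 + 1/3*0/1, 1/2 + 1/3*1/2) = [1/2, 2/3)
  'f': [1/2 + 1/3*1/2, 1/2 + 1/3*5/6) = [2/3, 7/9) <- contains code 503/648
  'c': [1/2 + 1/3*5/6, 1/2 + 1/3*1/1) = [7/9, 5/6)
  emit 'f', narrow to [2/3, 7/9)
Step 3: interval [2/3, 7/9), width = 7/9 - 2/3 = 1/9
  'a': [2/3 + 1/9*0/1, 2/3 + 1/9*1/2) = [2/3, 13/18)
  'f': [2/3 + 1/9*1/2, 2/3 + 1/9*5/6) = [13/18, 41/54)
  'c': [2/3 + 1/9*5/6, 2/3 + 1/9*1/1) = [41/54, 7/9) <- contains code 503/648
  emit 'c', narrow to [41/54, 7/9)
Step 4: interval [41/54, 7/9), width = 7/9 - 41/54 = 1/54
  'a': [41/54 + 1/54*0/1, 41/54 + 1/54*1/2) = [41/54, 83/108)
  'f': [41/54 + 1/54*1/2, 41/54 + 1/54*5/6) = [83/108, 251/324)
  'c': [41/54 + 1/54*5/6, 41/54 + 1/54*1/1) = [251/324, 7/9) <- contains code 503/648
  emit 'c', narrow to [251/324, 7/9)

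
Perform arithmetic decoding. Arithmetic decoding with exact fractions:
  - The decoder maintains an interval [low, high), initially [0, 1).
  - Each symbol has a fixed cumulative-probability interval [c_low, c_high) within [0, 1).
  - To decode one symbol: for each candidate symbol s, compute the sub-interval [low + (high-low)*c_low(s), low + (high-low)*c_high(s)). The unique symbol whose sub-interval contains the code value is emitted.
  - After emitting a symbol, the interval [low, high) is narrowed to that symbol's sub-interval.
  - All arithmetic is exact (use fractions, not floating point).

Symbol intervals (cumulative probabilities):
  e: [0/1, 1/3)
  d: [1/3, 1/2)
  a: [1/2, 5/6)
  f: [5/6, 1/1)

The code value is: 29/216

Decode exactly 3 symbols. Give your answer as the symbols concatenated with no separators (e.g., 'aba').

Answer: edd

Derivation:
Step 1: interval [0/1, 1/1), width = 1/1 - 0/1 = 1/1
  'e': [0/1 + 1/1*0/1, 0/1 + 1/1*1/3) = [0/1, 1/3) <- contains code 29/216
  'd': [0/1 + 1/1*1/3, 0/1 + 1/1*1/2) = [1/3, 1/2)
  'a': [0/1 + 1/1*1/2, 0/1 + 1/1*5/6) = [1/2, 5/6)
  'f': [0/1 + 1/1*5/6, 0/1 + 1/1*1/1) = [5/6, 1/1)
  emit 'e', narrow to [0/1, 1/3)
Step 2: interval [0/1, 1/3), width = 1/3 - 0/1 = 1/3
  'e': [0/1 + 1/3*0/1, 0/1 + 1/3*1/3) = [0/1, 1/9)
  'd': [0/1 + 1/3*1/3, 0/1 + 1/3*1/2) = [1/9, 1/6) <- contains code 29/216
  'a': [0/1 + 1/3*1/2, 0/1 + 1/3*5/6) = [1/6, 5/18)
  'f': [0/1 + 1/3*5/6, 0/1 + 1/3*1/1) = [5/18, 1/3)
  emit 'd', narrow to [1/9, 1/6)
Step 3: interval [1/9, 1/6), width = 1/6 - 1/9 = 1/18
  'e': [1/9 + 1/18*0/1, 1/9 + 1/18*1/3) = [1/9, 7/54)
  'd': [1/9 + 1/18*1/3, 1/9 + 1/18*1/2) = [7/54, 5/36) <- contains code 29/216
  'a': [1/9 + 1/18*1/2, 1/9 + 1/18*5/6) = [5/36, 17/108)
  'f': [1/9 + 1/18*5/6, 1/9 + 1/18*1/1) = [17/108, 1/6)
  emit 'd', narrow to [7/54, 5/36)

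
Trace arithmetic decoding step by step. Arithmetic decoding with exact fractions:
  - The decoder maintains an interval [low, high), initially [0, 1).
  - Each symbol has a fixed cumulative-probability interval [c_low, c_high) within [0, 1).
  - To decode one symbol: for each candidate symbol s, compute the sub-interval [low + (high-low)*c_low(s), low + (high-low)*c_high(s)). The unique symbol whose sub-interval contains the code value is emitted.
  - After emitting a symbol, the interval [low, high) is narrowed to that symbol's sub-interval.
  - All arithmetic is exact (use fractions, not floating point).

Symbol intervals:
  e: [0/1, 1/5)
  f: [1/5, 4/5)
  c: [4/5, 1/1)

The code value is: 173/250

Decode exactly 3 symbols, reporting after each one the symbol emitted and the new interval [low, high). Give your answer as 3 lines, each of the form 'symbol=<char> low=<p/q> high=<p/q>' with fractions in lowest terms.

Step 1: interval [0/1, 1/1), width = 1/1 - 0/1 = 1/1
  'e': [0/1 + 1/1*0/1, 0/1 + 1/1*1/5) = [0/1, 1/5)
  'f': [0/1 + 1/1*1/5, 0/1 + 1/1*4/5) = [1/5, 4/5) <- contains code 173/250
  'c': [0/1 + 1/1*4/5, 0/1 + 1/1*1/1) = [4/5, 1/1)
  emit 'f', narrow to [1/5, 4/5)
Step 2: interval [1/5, 4/5), width = 4/5 - 1/5 = 3/5
  'e': [1/5 + 3/5*0/1, 1/5 + 3/5*1/5) = [1/5, 8/25)
  'f': [1/5 + 3/5*1/5, 1/5 + 3/5*4/5) = [8/25, 17/25)
  'c': [1/5 + 3/5*4/5, 1/5 + 3/5*1/1) = [17/25, 4/5) <- contains code 173/250
  emit 'c', narrow to [17/25, 4/5)
Step 3: interval [17/25, 4/5), width = 4/5 - 17/25 = 3/25
  'e': [17/25 + 3/25*0/1, 17/25 + 3/25*1/5) = [17/25, 88/125) <- contains code 173/250
  'f': [17/25 + 3/25*1/5, 17/25 + 3/25*4/5) = [88/125, 97/125)
  'c': [17/25 + 3/25*4/5, 17/25 + 3/25*1/1) = [97/125, 4/5)
  emit 'e', narrow to [17/25, 88/125)

Answer: symbol=f low=1/5 high=4/5
symbol=c low=17/25 high=4/5
symbol=e low=17/25 high=88/125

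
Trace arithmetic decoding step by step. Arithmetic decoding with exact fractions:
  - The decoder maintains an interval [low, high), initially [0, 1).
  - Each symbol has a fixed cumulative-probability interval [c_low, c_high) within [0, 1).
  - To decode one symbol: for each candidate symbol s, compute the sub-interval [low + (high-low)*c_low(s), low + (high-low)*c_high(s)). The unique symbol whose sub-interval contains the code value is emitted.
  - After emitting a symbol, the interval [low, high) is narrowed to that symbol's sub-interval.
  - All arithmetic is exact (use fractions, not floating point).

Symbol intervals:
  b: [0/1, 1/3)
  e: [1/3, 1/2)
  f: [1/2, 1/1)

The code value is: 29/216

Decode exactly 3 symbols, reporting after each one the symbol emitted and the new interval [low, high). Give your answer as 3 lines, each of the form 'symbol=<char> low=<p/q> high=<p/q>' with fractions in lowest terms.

Answer: symbol=b low=0/1 high=1/3
symbol=e low=1/9 high=1/6
symbol=e low=7/54 high=5/36

Derivation:
Step 1: interval [0/1, 1/1), width = 1/1 - 0/1 = 1/1
  'b': [0/1 + 1/1*0/1, 0/1 + 1/1*1/3) = [0/1, 1/3) <- contains code 29/216
  'e': [0/1 + 1/1*1/3, 0/1 + 1/1*1/2) = [1/3, 1/2)
  'f': [0/1 + 1/1*1/2, 0/1 + 1/1*1/1) = [1/2, 1/1)
  emit 'b', narrow to [0/1, 1/3)
Step 2: interval [0/1, 1/3), width = 1/3 - 0/1 = 1/3
  'b': [0/1 + 1/3*0/1, 0/1 + 1/3*1/3) = [0/1, 1/9)
  'e': [0/1 + 1/3*1/3, 0/1 + 1/3*1/2) = [1/9, 1/6) <- contains code 29/216
  'f': [0/1 + 1/3*1/2, 0/1 + 1/3*1/1) = [1/6, 1/3)
  emit 'e', narrow to [1/9, 1/6)
Step 3: interval [1/9, 1/6), width = 1/6 - 1/9 = 1/18
  'b': [1/9 + 1/18*0/1, 1/9 + 1/18*1/3) = [1/9, 7/54)
  'e': [1/9 + 1/18*1/3, 1/9 + 1/18*1/2) = [7/54, 5/36) <- contains code 29/216
  'f': [1/9 + 1/18*1/2, 1/9 + 1/18*1/1) = [5/36, 1/6)
  emit 'e', narrow to [7/54, 5/36)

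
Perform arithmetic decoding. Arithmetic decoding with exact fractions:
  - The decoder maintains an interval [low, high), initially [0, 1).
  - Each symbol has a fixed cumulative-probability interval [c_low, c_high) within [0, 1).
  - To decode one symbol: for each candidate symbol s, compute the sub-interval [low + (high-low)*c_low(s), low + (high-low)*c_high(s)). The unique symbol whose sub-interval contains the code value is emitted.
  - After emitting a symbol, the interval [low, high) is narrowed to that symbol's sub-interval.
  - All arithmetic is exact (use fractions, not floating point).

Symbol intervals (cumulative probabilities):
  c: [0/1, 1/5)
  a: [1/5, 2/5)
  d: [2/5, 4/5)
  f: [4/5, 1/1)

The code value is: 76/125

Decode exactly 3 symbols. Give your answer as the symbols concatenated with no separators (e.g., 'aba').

Answer: dda

Derivation:
Step 1: interval [0/1, 1/1), width = 1/1 - 0/1 = 1/1
  'c': [0/1 + 1/1*0/1, 0/1 + 1/1*1/5) = [0/1, 1/5)
  'a': [0/1 + 1/1*1/5, 0/1 + 1/1*2/5) = [1/5, 2/5)
  'd': [0/1 + 1/1*2/5, 0/1 + 1/1*4/5) = [2/5, 4/5) <- contains code 76/125
  'f': [0/1 + 1/1*4/5, 0/1 + 1/1*1/1) = [4/5, 1/1)
  emit 'd', narrow to [2/5, 4/5)
Step 2: interval [2/5, 4/5), width = 4/5 - 2/5 = 2/5
  'c': [2/5 + 2/5*0/1, 2/5 + 2/5*1/5) = [2/5, 12/25)
  'a': [2/5 + 2/5*1/5, 2/5 + 2/5*2/5) = [12/25, 14/25)
  'd': [2/5 + 2/5*2/5, 2/5 + 2/5*4/5) = [14/25, 18/25) <- contains code 76/125
  'f': [2/5 + 2/5*4/5, 2/5 + 2/5*1/1) = [18/25, 4/5)
  emit 'd', narrow to [14/25, 18/25)
Step 3: interval [14/25, 18/25), width = 18/25 - 14/25 = 4/25
  'c': [14/25 + 4/25*0/1, 14/25 + 4/25*1/5) = [14/25, 74/125)
  'a': [14/25 + 4/25*1/5, 14/25 + 4/25*2/5) = [74/125, 78/125) <- contains code 76/125
  'd': [14/25 + 4/25*2/5, 14/25 + 4/25*4/5) = [78/125, 86/125)
  'f': [14/25 + 4/25*4/5, 14/25 + 4/25*1/1) = [86/125, 18/25)
  emit 'a', narrow to [74/125, 78/125)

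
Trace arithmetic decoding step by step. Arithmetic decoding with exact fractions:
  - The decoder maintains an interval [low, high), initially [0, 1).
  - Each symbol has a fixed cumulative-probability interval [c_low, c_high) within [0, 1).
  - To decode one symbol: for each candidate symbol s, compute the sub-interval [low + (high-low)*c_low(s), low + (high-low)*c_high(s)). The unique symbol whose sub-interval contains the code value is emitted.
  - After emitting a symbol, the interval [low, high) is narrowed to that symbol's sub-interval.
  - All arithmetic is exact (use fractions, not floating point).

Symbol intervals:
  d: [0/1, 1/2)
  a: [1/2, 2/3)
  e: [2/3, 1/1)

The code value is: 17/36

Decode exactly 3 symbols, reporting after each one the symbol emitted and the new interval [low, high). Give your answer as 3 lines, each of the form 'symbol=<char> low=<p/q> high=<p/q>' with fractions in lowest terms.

Answer: symbol=d low=0/1 high=1/2
symbol=e low=1/3 high=1/2
symbol=e low=4/9 high=1/2

Derivation:
Step 1: interval [0/1, 1/1), width = 1/1 - 0/1 = 1/1
  'd': [0/1 + 1/1*0/1, 0/1 + 1/1*1/2) = [0/1, 1/2) <- contains code 17/36
  'a': [0/1 + 1/1*1/2, 0/1 + 1/1*2/3) = [1/2, 2/3)
  'e': [0/1 + 1/1*2/3, 0/1 + 1/1*1/1) = [2/3, 1/1)
  emit 'd', narrow to [0/1, 1/2)
Step 2: interval [0/1, 1/2), width = 1/2 - 0/1 = 1/2
  'd': [0/1 + 1/2*0/1, 0/1 + 1/2*1/2) = [0/1, 1/4)
  'a': [0/1 + 1/2*1/2, 0/1 + 1/2*2/3) = [1/4, 1/3)
  'e': [0/1 + 1/2*2/3, 0/1 + 1/2*1/1) = [1/3, 1/2) <- contains code 17/36
  emit 'e', narrow to [1/3, 1/2)
Step 3: interval [1/3, 1/2), width = 1/2 - 1/3 = 1/6
  'd': [1/3 + 1/6*0/1, 1/3 + 1/6*1/2) = [1/3, 5/12)
  'a': [1/3 + 1/6*1/2, 1/3 + 1/6*2/3) = [5/12, 4/9)
  'e': [1/3 + 1/6*2/3, 1/3 + 1/6*1/1) = [4/9, 1/2) <- contains code 17/36
  emit 'e', narrow to [4/9, 1/2)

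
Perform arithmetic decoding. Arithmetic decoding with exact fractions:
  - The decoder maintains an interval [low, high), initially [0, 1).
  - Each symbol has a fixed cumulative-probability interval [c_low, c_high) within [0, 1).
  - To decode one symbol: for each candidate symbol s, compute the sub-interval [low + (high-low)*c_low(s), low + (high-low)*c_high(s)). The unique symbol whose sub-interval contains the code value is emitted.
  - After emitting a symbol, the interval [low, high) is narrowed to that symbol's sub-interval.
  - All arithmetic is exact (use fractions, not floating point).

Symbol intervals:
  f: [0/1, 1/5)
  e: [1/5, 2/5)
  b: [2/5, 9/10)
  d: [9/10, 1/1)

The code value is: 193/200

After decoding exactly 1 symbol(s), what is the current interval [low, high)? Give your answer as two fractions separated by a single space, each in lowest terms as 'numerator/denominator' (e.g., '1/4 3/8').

Step 1: interval [0/1, 1/1), width = 1/1 - 0/1 = 1/1
  'f': [0/1 + 1/1*0/1, 0/1 + 1/1*1/5) = [0/1, 1/5)
  'e': [0/1 + 1/1*1/5, 0/1 + 1/1*2/5) = [1/5, 2/5)
  'b': [0/1 + 1/1*2/5, 0/1 + 1/1*9/10) = [2/5, 9/10)
  'd': [0/1 + 1/1*9/10, 0/1 + 1/1*1/1) = [9/10, 1/1) <- contains code 193/200
  emit 'd', narrow to [9/10, 1/1)

Answer: 9/10 1/1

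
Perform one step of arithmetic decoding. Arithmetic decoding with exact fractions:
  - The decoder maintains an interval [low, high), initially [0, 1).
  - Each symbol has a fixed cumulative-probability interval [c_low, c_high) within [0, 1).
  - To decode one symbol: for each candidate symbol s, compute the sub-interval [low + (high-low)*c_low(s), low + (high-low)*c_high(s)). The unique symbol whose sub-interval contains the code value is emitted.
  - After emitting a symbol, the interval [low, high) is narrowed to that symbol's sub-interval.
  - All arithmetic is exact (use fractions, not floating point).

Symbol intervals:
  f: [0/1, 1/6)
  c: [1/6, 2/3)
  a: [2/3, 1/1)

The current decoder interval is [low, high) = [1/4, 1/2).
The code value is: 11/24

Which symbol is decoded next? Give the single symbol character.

Interval width = high − low = 1/2 − 1/4 = 1/4
Scaled code = (code − low) / width = (11/24 − 1/4) / 1/4 = 5/6
  f: [0/1, 1/6) 
  c: [1/6, 2/3) 
  a: [2/3, 1/1) ← scaled code falls here ✓

Answer: a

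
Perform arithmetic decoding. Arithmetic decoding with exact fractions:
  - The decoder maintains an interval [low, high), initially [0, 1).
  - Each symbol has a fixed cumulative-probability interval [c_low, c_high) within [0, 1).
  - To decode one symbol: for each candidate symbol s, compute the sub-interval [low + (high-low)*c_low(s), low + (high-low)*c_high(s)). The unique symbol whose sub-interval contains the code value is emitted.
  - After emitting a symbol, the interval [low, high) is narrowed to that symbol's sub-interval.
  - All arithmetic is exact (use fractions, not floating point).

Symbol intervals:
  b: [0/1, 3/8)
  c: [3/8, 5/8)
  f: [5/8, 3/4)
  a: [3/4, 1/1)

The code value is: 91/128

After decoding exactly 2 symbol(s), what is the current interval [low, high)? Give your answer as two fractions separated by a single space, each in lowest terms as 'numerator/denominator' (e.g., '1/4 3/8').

Step 1: interval [0/1, 1/1), width = 1/1 - 0/1 = 1/1
  'b': [0/1 + 1/1*0/1, 0/1 + 1/1*3/8) = [0/1, 3/8)
  'c': [0/1 + 1/1*3/8, 0/1 + 1/1*5/8) = [3/8, 5/8)
  'f': [0/1 + 1/1*5/8, 0/1 + 1/1*3/4) = [5/8, 3/4) <- contains code 91/128
  'a': [0/1 + 1/1*3/4, 0/1 + 1/1*1/1) = [3/4, 1/1)
  emit 'f', narrow to [5/8, 3/4)
Step 2: interval [5/8, 3/4), width = 3/4 - 5/8 = 1/8
  'b': [5/8 + 1/8*0/1, 5/8 + 1/8*3/8) = [5/8, 43/64)
  'c': [5/8 + 1/8*3/8, 5/8 + 1/8*5/8) = [43/64, 45/64)
  'f': [5/8 + 1/8*5/8, 5/8 + 1/8*3/4) = [45/64, 23/32) <- contains code 91/128
  'a': [5/8 + 1/8*3/4, 5/8 + 1/8*1/1) = [23/32, 3/4)
  emit 'f', narrow to [45/64, 23/32)

Answer: 45/64 23/32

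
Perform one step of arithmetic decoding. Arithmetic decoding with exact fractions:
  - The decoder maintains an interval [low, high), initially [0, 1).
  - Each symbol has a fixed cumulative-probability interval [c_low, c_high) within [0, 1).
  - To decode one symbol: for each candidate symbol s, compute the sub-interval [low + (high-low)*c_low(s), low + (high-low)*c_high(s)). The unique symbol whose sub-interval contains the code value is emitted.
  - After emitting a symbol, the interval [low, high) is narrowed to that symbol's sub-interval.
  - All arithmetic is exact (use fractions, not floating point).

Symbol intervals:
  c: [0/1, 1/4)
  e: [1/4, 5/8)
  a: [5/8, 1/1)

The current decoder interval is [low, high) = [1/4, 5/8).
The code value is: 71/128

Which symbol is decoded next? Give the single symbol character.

Interval width = high − low = 5/8 − 1/4 = 3/8
Scaled code = (code − low) / width = (71/128 − 1/4) / 3/8 = 13/16
  c: [0/1, 1/4) 
  e: [1/4, 5/8) 
  a: [5/8, 1/1) ← scaled code falls here ✓

Answer: a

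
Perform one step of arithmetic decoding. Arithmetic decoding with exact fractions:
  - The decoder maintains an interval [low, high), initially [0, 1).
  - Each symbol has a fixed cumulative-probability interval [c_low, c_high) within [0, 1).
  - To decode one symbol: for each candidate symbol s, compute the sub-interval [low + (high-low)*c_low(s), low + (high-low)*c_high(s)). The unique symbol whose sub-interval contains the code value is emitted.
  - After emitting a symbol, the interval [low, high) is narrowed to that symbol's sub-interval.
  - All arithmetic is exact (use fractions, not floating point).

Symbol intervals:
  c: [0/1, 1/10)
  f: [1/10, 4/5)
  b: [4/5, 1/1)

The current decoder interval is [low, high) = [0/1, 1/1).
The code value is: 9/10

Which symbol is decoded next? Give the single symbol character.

Interval width = high − low = 1/1 − 0/1 = 1/1
Scaled code = (code − low) / width = (9/10 − 0/1) / 1/1 = 9/10
  c: [0/1, 1/10) 
  f: [1/10, 4/5) 
  b: [4/5, 1/1) ← scaled code falls here ✓

Answer: b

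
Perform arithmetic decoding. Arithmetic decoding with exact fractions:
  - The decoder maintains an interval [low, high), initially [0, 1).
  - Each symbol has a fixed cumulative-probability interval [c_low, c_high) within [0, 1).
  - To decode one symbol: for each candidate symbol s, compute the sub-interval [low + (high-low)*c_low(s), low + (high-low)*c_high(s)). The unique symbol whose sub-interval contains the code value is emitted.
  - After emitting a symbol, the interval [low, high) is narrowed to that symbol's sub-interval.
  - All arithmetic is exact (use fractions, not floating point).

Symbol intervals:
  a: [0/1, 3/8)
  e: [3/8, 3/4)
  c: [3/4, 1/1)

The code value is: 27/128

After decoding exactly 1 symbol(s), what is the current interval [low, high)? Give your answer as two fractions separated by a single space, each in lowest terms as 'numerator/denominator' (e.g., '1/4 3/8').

Answer: 0/1 3/8

Derivation:
Step 1: interval [0/1, 1/1), width = 1/1 - 0/1 = 1/1
  'a': [0/1 + 1/1*0/1, 0/1 + 1/1*3/8) = [0/1, 3/8) <- contains code 27/128
  'e': [0/1 + 1/1*3/8, 0/1 + 1/1*3/4) = [3/8, 3/4)
  'c': [0/1 + 1/1*3/4, 0/1 + 1/1*1/1) = [3/4, 1/1)
  emit 'a', narrow to [0/1, 3/8)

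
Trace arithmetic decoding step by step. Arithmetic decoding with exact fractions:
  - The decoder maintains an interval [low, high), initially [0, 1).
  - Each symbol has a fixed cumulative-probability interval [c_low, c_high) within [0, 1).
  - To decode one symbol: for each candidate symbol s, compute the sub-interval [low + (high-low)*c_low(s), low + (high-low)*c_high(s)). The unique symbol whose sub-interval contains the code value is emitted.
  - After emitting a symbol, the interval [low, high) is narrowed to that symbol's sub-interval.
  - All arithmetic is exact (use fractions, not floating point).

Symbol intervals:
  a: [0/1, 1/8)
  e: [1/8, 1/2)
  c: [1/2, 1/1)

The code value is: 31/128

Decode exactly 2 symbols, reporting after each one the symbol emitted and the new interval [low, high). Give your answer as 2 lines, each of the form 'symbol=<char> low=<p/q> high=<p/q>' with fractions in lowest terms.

Answer: symbol=e low=1/8 high=1/2
symbol=e low=11/64 high=5/16

Derivation:
Step 1: interval [0/1, 1/1), width = 1/1 - 0/1 = 1/1
  'a': [0/1 + 1/1*0/1, 0/1 + 1/1*1/8) = [0/1, 1/8)
  'e': [0/1 + 1/1*1/8, 0/1 + 1/1*1/2) = [1/8, 1/2) <- contains code 31/128
  'c': [0/1 + 1/1*1/2, 0/1 + 1/1*1/1) = [1/2, 1/1)
  emit 'e', narrow to [1/8, 1/2)
Step 2: interval [1/8, 1/2), width = 1/2 - 1/8 = 3/8
  'a': [1/8 + 3/8*0/1, 1/8 + 3/8*1/8) = [1/8, 11/64)
  'e': [1/8 + 3/8*1/8, 1/8 + 3/8*1/2) = [11/64, 5/16) <- contains code 31/128
  'c': [1/8 + 3/8*1/2, 1/8 + 3/8*1/1) = [5/16, 1/2)
  emit 'e', narrow to [11/64, 5/16)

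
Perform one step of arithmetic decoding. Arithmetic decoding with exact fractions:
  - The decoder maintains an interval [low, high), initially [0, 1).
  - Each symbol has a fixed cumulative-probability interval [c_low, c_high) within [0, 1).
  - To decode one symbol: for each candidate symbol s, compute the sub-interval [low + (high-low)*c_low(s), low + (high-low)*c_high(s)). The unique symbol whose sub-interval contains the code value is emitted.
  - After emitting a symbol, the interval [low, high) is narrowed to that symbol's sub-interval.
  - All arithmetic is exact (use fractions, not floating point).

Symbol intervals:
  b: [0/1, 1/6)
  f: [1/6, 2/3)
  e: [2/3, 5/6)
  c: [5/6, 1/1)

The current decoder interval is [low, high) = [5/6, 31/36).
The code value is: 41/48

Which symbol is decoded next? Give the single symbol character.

Answer: e

Derivation:
Interval width = high − low = 31/36 − 5/6 = 1/36
Scaled code = (code − low) / width = (41/48 − 5/6) / 1/36 = 3/4
  b: [0/1, 1/6) 
  f: [1/6, 2/3) 
  e: [2/3, 5/6) ← scaled code falls here ✓
  c: [5/6, 1/1) 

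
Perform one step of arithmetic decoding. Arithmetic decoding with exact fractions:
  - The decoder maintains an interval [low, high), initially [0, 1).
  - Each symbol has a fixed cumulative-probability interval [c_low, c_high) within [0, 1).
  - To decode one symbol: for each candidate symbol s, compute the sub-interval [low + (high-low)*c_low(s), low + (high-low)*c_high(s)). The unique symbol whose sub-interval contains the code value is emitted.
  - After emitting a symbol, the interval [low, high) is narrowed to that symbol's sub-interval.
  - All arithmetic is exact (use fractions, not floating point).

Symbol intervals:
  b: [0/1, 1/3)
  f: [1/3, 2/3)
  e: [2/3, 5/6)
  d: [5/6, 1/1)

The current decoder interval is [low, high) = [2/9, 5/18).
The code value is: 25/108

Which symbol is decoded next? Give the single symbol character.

Interval width = high − low = 5/18 − 2/9 = 1/18
Scaled code = (code − low) / width = (25/108 − 2/9) / 1/18 = 1/6
  b: [0/1, 1/3) ← scaled code falls here ✓
  f: [1/3, 2/3) 
  e: [2/3, 5/6) 
  d: [5/6, 1/1) 

Answer: b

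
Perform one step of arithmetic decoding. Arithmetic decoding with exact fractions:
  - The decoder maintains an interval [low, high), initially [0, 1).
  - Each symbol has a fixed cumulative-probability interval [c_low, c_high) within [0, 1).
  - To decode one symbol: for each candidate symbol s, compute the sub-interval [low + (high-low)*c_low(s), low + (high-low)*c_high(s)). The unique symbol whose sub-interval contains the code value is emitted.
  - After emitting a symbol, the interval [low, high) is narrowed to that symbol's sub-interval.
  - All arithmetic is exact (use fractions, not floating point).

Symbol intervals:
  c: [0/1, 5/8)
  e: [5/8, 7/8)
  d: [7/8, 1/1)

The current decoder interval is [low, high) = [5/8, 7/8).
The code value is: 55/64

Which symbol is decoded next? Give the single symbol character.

Interval width = high − low = 7/8 − 5/8 = 1/4
Scaled code = (code − low) / width = (55/64 − 5/8) / 1/4 = 15/16
  c: [0/1, 5/8) 
  e: [5/8, 7/8) 
  d: [7/8, 1/1) ← scaled code falls here ✓

Answer: d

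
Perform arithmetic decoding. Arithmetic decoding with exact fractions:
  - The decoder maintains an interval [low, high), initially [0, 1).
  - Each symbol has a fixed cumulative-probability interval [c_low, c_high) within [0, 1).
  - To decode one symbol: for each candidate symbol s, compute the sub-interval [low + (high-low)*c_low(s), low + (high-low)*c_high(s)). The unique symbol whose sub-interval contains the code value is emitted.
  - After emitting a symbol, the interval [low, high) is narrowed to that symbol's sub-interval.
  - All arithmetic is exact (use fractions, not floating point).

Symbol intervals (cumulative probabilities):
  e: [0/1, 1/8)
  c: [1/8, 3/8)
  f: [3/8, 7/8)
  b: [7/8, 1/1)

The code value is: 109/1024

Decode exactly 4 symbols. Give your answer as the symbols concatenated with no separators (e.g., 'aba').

Answer: efbf

Derivation:
Step 1: interval [0/1, 1/1), width = 1/1 - 0/1 = 1/1
  'e': [0/1 + 1/1*0/1, 0/1 + 1/1*1/8) = [0/1, 1/8) <- contains code 109/1024
  'c': [0/1 + 1/1*1/8, 0/1 + 1/1*3/8) = [1/8, 3/8)
  'f': [0/1 + 1/1*3/8, 0/1 + 1/1*7/8) = [3/8, 7/8)
  'b': [0/1 + 1/1*7/8, 0/1 + 1/1*1/1) = [7/8, 1/1)
  emit 'e', narrow to [0/1, 1/8)
Step 2: interval [0/1, 1/8), width = 1/8 - 0/1 = 1/8
  'e': [0/1 + 1/8*0/1, 0/1 + 1/8*1/8) = [0/1, 1/64)
  'c': [0/1 + 1/8*1/8, 0/1 + 1/8*3/8) = [1/64, 3/64)
  'f': [0/1 + 1/8*3/8, 0/1 + 1/8*7/8) = [3/64, 7/64) <- contains code 109/1024
  'b': [0/1 + 1/8*7/8, 0/1 + 1/8*1/1) = [7/64, 1/8)
  emit 'f', narrow to [3/64, 7/64)
Step 3: interval [3/64, 7/64), width = 7/64 - 3/64 = 1/16
  'e': [3/64 + 1/16*0/1, 3/64 + 1/16*1/8) = [3/64, 7/128)
  'c': [3/64 + 1/16*1/8, 3/64 + 1/16*3/8) = [7/128, 9/128)
  'f': [3/64 + 1/16*3/8, 3/64 + 1/16*7/8) = [9/128, 13/128)
  'b': [3/64 + 1/16*7/8, 3/64 + 1/16*1/1) = [13/128, 7/64) <- contains code 109/1024
  emit 'b', narrow to [13/128, 7/64)
Step 4: interval [13/128, 7/64), width = 7/64 - 13/128 = 1/128
  'e': [13/128 + 1/128*0/1, 13/128 + 1/128*1/8) = [13/128, 105/1024)
  'c': [13/128 + 1/128*1/8, 13/128 + 1/128*3/8) = [105/1024, 107/1024)
  'f': [13/128 + 1/128*3/8, 13/128 + 1/128*7/8) = [107/1024, 111/1024) <- contains code 109/1024
  'b': [13/128 + 1/128*7/8, 13/128 + 1/128*1/1) = [111/1024, 7/64)
  emit 'f', narrow to [107/1024, 111/1024)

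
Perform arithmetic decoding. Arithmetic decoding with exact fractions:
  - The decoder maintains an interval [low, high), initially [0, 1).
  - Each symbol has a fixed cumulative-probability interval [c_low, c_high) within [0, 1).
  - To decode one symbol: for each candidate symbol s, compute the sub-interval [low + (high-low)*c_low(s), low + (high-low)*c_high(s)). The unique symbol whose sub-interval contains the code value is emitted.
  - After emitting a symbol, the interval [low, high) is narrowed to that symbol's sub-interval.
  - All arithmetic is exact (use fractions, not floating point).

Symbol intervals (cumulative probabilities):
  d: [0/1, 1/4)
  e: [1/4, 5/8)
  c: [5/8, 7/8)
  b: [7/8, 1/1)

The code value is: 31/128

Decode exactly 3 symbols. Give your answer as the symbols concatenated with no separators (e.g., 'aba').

Step 1: interval [0/1, 1/1), width = 1/1 - 0/1 = 1/1
  'd': [0/1 + 1/1*0/1, 0/1 + 1/1*1/4) = [0/1, 1/4) <- contains code 31/128
  'e': [0/1 + 1/1*1/4, 0/1 + 1/1*5/8) = [1/4, 5/8)
  'c': [0/1 + 1/1*5/8, 0/1 + 1/1*7/8) = [5/8, 7/8)
  'b': [0/1 + 1/1*7/8, 0/1 + 1/1*1/1) = [7/8, 1/1)
  emit 'd', narrow to [0/1, 1/4)
Step 2: interval [0/1, 1/4), width = 1/4 - 0/1 = 1/4
  'd': [0/1 + 1/4*0/1, 0/1 + 1/4*1/4) = [0/1, 1/16)
  'e': [0/1 + 1/4*1/4, 0/1 + 1/4*5/8) = [1/16, 5/32)
  'c': [0/1 + 1/4*5/8, 0/1 + 1/4*7/8) = [5/32, 7/32)
  'b': [0/1 + 1/4*7/8, 0/1 + 1/4*1/1) = [7/32, 1/4) <- contains code 31/128
  emit 'b', narrow to [7/32, 1/4)
Step 3: interval [7/32, 1/4), width = 1/4 - 7/32 = 1/32
  'd': [7/32 + 1/32*0/1, 7/32 + 1/32*1/4) = [7/32, 29/128)
  'e': [7/32 + 1/32*1/4, 7/32 + 1/32*5/8) = [29/128, 61/256)
  'c': [7/32 + 1/32*5/8, 7/32 + 1/32*7/8) = [61/256, 63/256) <- contains code 31/128
  'b': [7/32 + 1/32*7/8, 7/32 + 1/32*1/1) = [63/256, 1/4)
  emit 'c', narrow to [61/256, 63/256)

Answer: dbc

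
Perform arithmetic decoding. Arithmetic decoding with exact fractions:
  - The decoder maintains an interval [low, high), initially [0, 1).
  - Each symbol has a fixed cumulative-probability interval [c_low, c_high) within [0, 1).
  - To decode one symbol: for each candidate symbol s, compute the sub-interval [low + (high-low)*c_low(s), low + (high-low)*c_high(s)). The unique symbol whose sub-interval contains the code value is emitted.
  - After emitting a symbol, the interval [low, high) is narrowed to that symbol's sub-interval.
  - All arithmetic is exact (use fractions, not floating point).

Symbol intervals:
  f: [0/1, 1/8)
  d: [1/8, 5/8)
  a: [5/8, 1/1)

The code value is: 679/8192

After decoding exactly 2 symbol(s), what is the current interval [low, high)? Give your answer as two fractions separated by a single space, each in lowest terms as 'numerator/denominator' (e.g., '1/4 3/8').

Answer: 5/64 1/8

Derivation:
Step 1: interval [0/1, 1/1), width = 1/1 - 0/1 = 1/1
  'f': [0/1 + 1/1*0/1, 0/1 + 1/1*1/8) = [0/1, 1/8) <- contains code 679/8192
  'd': [0/1 + 1/1*1/8, 0/1 + 1/1*5/8) = [1/8, 5/8)
  'a': [0/1 + 1/1*5/8, 0/1 + 1/1*1/1) = [5/8, 1/1)
  emit 'f', narrow to [0/1, 1/8)
Step 2: interval [0/1, 1/8), width = 1/8 - 0/1 = 1/8
  'f': [0/1 + 1/8*0/1, 0/1 + 1/8*1/8) = [0/1, 1/64)
  'd': [0/1 + 1/8*1/8, 0/1 + 1/8*5/8) = [1/64, 5/64)
  'a': [0/1 + 1/8*5/8, 0/1 + 1/8*1/1) = [5/64, 1/8) <- contains code 679/8192
  emit 'a', narrow to [5/64, 1/8)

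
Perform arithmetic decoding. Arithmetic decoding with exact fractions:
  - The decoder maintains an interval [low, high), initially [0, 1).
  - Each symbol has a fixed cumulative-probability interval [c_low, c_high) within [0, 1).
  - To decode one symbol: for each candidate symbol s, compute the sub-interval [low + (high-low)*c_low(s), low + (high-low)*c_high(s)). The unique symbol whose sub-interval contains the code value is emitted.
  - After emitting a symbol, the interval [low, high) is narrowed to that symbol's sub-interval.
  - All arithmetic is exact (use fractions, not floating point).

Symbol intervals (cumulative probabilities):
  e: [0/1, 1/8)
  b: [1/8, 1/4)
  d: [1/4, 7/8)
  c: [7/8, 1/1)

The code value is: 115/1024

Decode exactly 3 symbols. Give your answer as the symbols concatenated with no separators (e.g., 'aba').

Answer: ecb

Derivation:
Step 1: interval [0/1, 1/1), width = 1/1 - 0/1 = 1/1
  'e': [0/1 + 1/1*0/1, 0/1 + 1/1*1/8) = [0/1, 1/8) <- contains code 115/1024
  'b': [0/1 + 1/1*1/8, 0/1 + 1/1*1/4) = [1/8, 1/4)
  'd': [0/1 + 1/1*1/4, 0/1 + 1/1*7/8) = [1/4, 7/8)
  'c': [0/1 + 1/1*7/8, 0/1 + 1/1*1/1) = [7/8, 1/1)
  emit 'e', narrow to [0/1, 1/8)
Step 2: interval [0/1, 1/8), width = 1/8 - 0/1 = 1/8
  'e': [0/1 + 1/8*0/1, 0/1 + 1/8*1/8) = [0/1, 1/64)
  'b': [0/1 + 1/8*1/8, 0/1 + 1/8*1/4) = [1/64, 1/32)
  'd': [0/1 + 1/8*1/4, 0/1 + 1/8*7/8) = [1/32, 7/64)
  'c': [0/1 + 1/8*7/8, 0/1 + 1/8*1/1) = [7/64, 1/8) <- contains code 115/1024
  emit 'c', narrow to [7/64, 1/8)
Step 3: interval [7/64, 1/8), width = 1/8 - 7/64 = 1/64
  'e': [7/64 + 1/64*0/1, 7/64 + 1/64*1/8) = [7/64, 57/512)
  'b': [7/64 + 1/64*1/8, 7/64 + 1/64*1/4) = [57/512, 29/256) <- contains code 115/1024
  'd': [7/64 + 1/64*1/4, 7/64 + 1/64*7/8) = [29/256, 63/512)
  'c': [7/64 + 1/64*7/8, 7/64 + 1/64*1/1) = [63/512, 1/8)
  emit 'b', narrow to [57/512, 29/256)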